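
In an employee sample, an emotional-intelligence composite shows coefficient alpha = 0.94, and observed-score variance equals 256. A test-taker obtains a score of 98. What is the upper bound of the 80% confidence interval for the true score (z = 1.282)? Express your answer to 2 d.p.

103.02

SD = √256 = 16.00000
SEM = 16.00000×√(1 − 0.94000) ≃ 3.91918
1.282 × SEM ≃ 5.02439
Upper limit = 98 + 5.02439 ≃ 103.02439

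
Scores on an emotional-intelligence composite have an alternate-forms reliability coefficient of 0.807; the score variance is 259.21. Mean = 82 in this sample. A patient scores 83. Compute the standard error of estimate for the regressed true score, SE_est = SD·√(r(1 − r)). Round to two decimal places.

SD = √259.21 = 16.10000
SE_est = SD · √(r(1 − r)) = 16.10000 · √0.15575 ≈ 16.10000 · 0.39465 ≈ 6.35391

6.35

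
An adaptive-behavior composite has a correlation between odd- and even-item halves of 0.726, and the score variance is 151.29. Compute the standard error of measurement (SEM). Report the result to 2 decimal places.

4.90

σ = 151.29^(1/2) = 12.3000
r_full = 2·0.726 / (1 + 0.726) ≈ 0.8413
SEM = 12.3000·√(1 − 0.8413) ≈ 4.9007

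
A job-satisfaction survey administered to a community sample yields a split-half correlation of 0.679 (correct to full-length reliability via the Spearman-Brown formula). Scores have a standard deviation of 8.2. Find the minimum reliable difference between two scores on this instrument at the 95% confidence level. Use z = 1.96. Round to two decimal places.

Full-length reliability (Spearman-Brown) = 2(0.679)/(1+0.679) ≈ 0.809
SEM = 8.200·√(1 − 0.809) ≈ 3.585
Standard error of the difference = 3.585·√2 ≈ 5.071
Minimum reliable difference = 1.96 · SE_diff ≈ 1.96 · 5.071 ≈ 9.938

9.94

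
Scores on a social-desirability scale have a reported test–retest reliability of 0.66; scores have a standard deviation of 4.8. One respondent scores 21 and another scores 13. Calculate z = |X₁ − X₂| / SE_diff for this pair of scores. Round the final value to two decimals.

The standard error of measurement is 4.800*√(1 − 0.660) ≈ 4.800*0.583 ≈ 2.799.
SE_diff = SEM * √2 ≈ 2.799 * 1.414 ≈ 3.958
z = |21 − 13| / 3.958 = 8 / 3.958 ≈ 2.021

2.02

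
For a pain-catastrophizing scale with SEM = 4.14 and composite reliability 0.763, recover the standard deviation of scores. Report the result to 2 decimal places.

σ = SEM·(1 − r)^(−1/2) ≈ 4.14×2.0541 ≈ 8.5041

8.50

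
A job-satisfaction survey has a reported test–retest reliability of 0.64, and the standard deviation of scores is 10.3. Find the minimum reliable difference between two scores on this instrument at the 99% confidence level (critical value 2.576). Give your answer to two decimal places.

22.51

The standard error of measurement is 10.3000·√(1 − 0.6400) ≃ 10.3000·0.6000 ≃ 6.1800.
SE_diff = SEM · √2 ≃ 6.1800 · 1.4142 ≃ 8.7398
Minimum reliable difference = 2.576 · SE_diff ≃ 2.576 · 8.7398 ≃ 22.5138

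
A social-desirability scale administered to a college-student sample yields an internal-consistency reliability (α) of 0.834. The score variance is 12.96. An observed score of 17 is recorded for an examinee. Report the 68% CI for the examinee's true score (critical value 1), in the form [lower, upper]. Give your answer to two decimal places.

[15.53, 18.47]

σ = 12.96^(1/2) = 3.60000
SEM = 3.60000 · √(1 − 0.83400) = 3.60000 · √0.16600 ≈ 3.60000 · 0.40743 ≈ 1.46675
Half-width = 1·1.46675 ≈ 1.46675
CI = 17 ± 1.46675 → [15.53325, 18.46675]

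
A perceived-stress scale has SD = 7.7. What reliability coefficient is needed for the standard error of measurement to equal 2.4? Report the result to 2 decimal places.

0.90

r = 1 − (SEM / SD)² = 1 − (2.40000 / 7.7)² ≈ 1 − 0.09715 ≈ 0.90285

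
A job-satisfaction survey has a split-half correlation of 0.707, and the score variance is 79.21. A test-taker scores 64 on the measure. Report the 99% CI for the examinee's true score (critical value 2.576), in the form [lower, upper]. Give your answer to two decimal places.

[54.50, 73.50]

SD = √79.21 ≈ 8.90000
Spearman-Brown: r = 2(0.707) / (1 + 0.707) = 1.41400 / 1.70700 ≈ 0.82835
SEM = 8.90000 × √(1 − 0.82835) = 8.90000 × √0.17165 ≈ 8.90000 × 0.41430 ≈ 3.68729
2.576 × SEM ≈ 9.49845
99% CI: 64 ± 9.49845 = [54.50155, 73.49845]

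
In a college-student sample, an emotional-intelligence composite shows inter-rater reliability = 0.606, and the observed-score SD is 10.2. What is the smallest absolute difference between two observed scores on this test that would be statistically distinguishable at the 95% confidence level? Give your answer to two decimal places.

17.75

The standard error of measurement is 10.200·√(1 − 0.606) ≃ 10.200·0.628 ≃ 6.402.
SE_diff = √2 · SEM ≃ 9.054
Minimum reliable difference = 1.96 · SE_diff ≃ 1.96 · 9.054 ≃ 17.747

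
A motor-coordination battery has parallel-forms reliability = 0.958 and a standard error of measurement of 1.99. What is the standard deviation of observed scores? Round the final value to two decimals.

σ = SEM·(1 − r)^(−1/2) ≃ 1.99×4.8795 ≃ 9.7102

9.71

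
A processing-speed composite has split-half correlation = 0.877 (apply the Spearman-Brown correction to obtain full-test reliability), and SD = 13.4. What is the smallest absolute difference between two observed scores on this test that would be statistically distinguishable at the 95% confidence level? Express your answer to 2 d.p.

Spearman-Brown: r = 2(0.877) / (1 + 0.877) = 1.7540 / 1.8770 ≈ 0.9345
SEM = 13.4000×√(1 − 0.9345) ≈ 3.4302
Standard error of the difference = 3.4302·√2 ≈ 4.8511
Smallest detectable difference = 1.96×4.8511 ≈ 9.5082

9.51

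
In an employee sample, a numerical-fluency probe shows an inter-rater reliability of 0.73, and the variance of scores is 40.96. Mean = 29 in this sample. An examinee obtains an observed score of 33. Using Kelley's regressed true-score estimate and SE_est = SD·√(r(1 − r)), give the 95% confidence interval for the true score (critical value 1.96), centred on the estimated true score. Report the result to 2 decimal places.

SD = √40.96 ≈ 6.400
T̂ = r·X + (1 − r)·M = 0.730×33 + 0.270×29 = 24.090 + 7.830 ≈ 31.920
SE_est = 6.400×√(0.730×0.270) ≈ 2.841
95% CI: 31.920 ± 5.569 ≈ (26.351, 37.489)

[26.35, 37.49]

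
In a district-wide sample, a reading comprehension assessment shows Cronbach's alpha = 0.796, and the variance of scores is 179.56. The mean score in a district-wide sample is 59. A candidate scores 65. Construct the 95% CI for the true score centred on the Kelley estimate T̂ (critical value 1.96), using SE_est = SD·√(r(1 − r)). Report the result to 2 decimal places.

[53.19, 74.36]

SD = √179.56 ≈ 13.400
T̂ = r·X + (1 − r)·M = 0.796*65 + 0.204*59 = 51.740 + 12.036 ≈ 63.776
SE_est = 13.400·√[r(1 − r)] ≈ 5.400
CI = 63.776 ± 1.96 * 5.400 → [53.192, 74.360]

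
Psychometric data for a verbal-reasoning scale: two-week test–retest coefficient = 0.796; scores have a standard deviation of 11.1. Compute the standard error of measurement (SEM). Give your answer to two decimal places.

SEM = 11.1000×√(1 − 0.7960) ≈ 5.0135

5.01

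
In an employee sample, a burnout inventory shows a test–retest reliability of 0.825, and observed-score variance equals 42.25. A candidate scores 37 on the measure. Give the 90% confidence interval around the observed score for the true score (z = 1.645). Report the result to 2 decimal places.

[32.53, 41.47]

σ = 42.25^(1/2) = 6.5000
SEM = 6.5000 × √(1 − 0.8250) = 6.5000 × √0.1750 ≈ 6.5000 × 0.4183 ≈ 2.7191
1.645 × SEM ≈ 4.4730
90% CI: 37 ± 4.4730 = [32.5270, 41.4730]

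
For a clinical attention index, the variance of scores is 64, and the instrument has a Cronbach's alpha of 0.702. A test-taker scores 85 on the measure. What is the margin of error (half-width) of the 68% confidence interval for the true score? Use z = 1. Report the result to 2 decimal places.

4.37

SD = √64 ≈ 8.00000
SEM = 8.00000×√(1 − 0.70200) ≈ 4.36715
Half-width = 1×4.36715 ≈ 4.36715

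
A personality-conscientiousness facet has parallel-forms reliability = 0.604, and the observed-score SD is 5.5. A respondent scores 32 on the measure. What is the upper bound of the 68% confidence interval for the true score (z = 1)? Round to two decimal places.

SEM = 5.500·√(1 − 0.604) ≈ 3.461
Margin = 1 · 3.461 ≈ 3.461
Upper bound: 32 + 3.461 = 35.461

35.46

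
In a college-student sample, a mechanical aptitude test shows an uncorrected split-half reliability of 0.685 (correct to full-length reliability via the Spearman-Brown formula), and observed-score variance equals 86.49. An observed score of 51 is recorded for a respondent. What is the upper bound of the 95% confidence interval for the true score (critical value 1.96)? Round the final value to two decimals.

SD = √86.49 ≈ 9.3000
Spearman-Brown: r = 2(0.685) / (1 + 0.685) = 1.3700 / 1.6850 ≈ 0.8131
SEM = 9.3000×√(1 − 0.8131) ≈ 4.0210
1.96 × SEM ≈ 7.8812
Upper bound: 51 + 7.8812 = 58.8812

58.88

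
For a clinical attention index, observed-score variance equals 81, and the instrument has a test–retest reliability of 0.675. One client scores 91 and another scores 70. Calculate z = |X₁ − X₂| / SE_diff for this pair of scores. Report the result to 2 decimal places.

2.89

SD = √81 ≃ 9.0000
SEM = 9.0000 * √(1 − 0.6750) = 9.0000 * √0.3250 ≃ 9.0000 * 0.5701 ≃ 5.1308
SE_diff = √2 * SEM ≃ 7.2560
z = |91 − 70| / 7.2560 = 21 / 7.2560 ≃ 2.8941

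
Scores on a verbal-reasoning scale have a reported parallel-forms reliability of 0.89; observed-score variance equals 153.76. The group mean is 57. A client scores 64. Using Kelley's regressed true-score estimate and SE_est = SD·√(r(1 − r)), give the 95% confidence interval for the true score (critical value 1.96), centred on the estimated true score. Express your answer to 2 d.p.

σ = 153.76^(1/2) = 12.40000
Estimated true score = 0.89000*64 + (1 − 0.89000)*57 ≈ 63.23000
SE_est = SD * √(r(1 − r)) = 12.40000 * √0.09790 ≈ 12.40000 * 0.31289 ≈ 3.87983
CI = 63.23000 ± 1.96 * 3.87983 → [55.62553, 70.83447]

[55.63, 70.83]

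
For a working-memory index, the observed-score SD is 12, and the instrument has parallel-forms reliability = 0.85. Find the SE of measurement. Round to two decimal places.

4.65

SEM = 12.0000*√(1 − 0.8500) ≃ 4.6476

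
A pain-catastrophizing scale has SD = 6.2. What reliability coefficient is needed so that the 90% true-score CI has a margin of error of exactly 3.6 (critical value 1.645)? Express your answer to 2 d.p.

SEM needed = half-width / z = 3.6/1.645 ≈ 2.1884
r = 1 − (SEM / SD)² = 1 − (2.1884 / 6.2)² ≈ 1 − 0.1246 ≈ 0.8754

0.88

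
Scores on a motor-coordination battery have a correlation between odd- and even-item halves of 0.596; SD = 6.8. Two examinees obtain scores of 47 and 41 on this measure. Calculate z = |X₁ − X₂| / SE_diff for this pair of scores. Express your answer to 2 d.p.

r_full = 2·0.596 / (1 + 0.596) ≈ 0.747
SEM = 6.800 · √(1 − 0.747) = 6.800 · √0.253 ≈ 6.800 · 0.503 ≈ 3.421
Standard error of the difference = 3.421·√2 ≈ 4.838
z = 6 / 4.838 ≈ 1.240

1.24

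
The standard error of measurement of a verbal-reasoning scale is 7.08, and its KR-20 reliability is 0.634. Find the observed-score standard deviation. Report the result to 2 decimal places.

11.70

σ = SEM·(1 − r)^(−1/2) ≈ 7.08·1.65295 ≈ 11.70288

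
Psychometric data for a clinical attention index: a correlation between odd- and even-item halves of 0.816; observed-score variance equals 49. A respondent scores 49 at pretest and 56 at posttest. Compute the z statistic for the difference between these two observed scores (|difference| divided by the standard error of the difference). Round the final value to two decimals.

2.22

SD = √49 ≈ 7.000
Spearman-Brown: r = 2(0.816) / (1 + 0.816) = 1.632 / 1.816 ≈ 0.899
The standard error of measurement is 7.000*√(1 − 0.899) ≈ 7.000*0.318 ≈ 2.228.
SE_diff = SEM * √2 ≈ 2.228 * 1.414 ≈ 3.151
z = |49 − 56| / 3.151 = 7 / 3.151 ≈ 2.221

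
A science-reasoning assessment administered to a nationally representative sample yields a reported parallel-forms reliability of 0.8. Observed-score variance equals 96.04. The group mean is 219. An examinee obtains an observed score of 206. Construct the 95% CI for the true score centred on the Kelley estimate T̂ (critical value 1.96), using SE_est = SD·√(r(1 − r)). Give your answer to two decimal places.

[200.92, 216.28]

SD = √96.04 = 9.800
T̂ = r·X + (1 − r)·M = 0.800·206 + 0.200·219 = 164.800 + 43.800 ≈ 208.600
SE_est = SD · √(r(1 − r)) = 9.800 · √0.160 ≈ 9.800 · 0.400 ≈ 3.920
CI = 208.600 ± 1.96 · 3.920 → [200.917, 216.283]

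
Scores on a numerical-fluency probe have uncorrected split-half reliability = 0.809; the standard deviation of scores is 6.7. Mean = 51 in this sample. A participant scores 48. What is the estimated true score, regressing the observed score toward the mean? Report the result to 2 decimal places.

48.32

Spearman-Brown: r = 2(0.809) / (1 + 0.809) = 1.618 / 1.809 ≃ 0.894
T̂ = r·X + (1 − r)·M = 0.894·48 + 0.106·51 ≃ 42.932 + 5.385 ≃ 48.317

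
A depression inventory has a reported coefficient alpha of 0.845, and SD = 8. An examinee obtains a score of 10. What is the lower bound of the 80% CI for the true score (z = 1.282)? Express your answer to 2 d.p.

5.96

SEM = 8.000 × √(1 − 0.845) = 8.000 × √0.155 ≈ 8.000 × 0.394 ≈ 3.150
Margin = 1.282 × 3.150 ≈ 4.038
Lower limit = 10 − 4.038 ≈ 5.962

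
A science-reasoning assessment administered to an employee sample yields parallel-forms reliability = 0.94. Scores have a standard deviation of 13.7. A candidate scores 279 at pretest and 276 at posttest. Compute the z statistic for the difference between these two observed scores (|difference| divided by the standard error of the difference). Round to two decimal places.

SEM = 13.700·√(1 − 0.940) ≃ 3.356
Standard error of the difference = 3.356·√2 ≃ 4.746
z = |279 − 276| / 4.746 = 3 / 4.746 ≃ 0.632

0.63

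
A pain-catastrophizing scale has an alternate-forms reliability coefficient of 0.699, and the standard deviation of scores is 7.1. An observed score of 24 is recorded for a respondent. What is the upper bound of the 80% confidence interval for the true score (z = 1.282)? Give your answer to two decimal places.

The standard error of measurement is 7.10000*√(1 − 0.69900) ≈ 7.10000*0.54863 ≈ 3.89531.
Half-width = 1.282*3.89531 ≈ 4.99378
Upper limit = 24 + 4.99378 ≈ 28.99378

28.99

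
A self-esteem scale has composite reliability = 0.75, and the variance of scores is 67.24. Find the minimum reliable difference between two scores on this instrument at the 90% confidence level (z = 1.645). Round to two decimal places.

σ = 67.24^(1/2) = 8.200
SEM = 8.200*√(1 − 0.750) ≈ 4.100
Standard error of the difference = 4.100·√2 ≈ 5.798
Smallest detectable difference = 1.645*5.798 ≈ 9.538

9.54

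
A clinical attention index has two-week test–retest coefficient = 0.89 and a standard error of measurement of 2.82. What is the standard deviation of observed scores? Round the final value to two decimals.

SD = 2.82 / √(1 − 0.89) ≈ 8.5026

8.50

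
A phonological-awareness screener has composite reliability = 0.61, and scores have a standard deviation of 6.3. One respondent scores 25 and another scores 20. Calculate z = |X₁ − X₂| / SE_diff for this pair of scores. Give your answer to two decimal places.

0.90

SEM = 6.3000 × √(1 − 0.6100) = 6.3000 × √0.3900 ≈ 6.3000 × 0.6245 ≈ 3.9343
SE_diff = SEM × √2 ≈ 3.9343 × 1.4142 ≈ 5.5640
z = 5 / 5.5640 ≈ 0.8986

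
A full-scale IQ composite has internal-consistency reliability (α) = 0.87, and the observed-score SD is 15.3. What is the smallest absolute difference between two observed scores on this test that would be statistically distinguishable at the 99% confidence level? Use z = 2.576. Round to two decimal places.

The standard error of measurement is 15.300·√(1 − 0.870) ≈ 15.300·0.361 ≈ 5.516.
SE_diff = √2 · SEM ≈ 7.801
Minimum reliable difference = 2.576 · SE_diff ≈ 2.576 · 7.801 ≈ 20.097

20.10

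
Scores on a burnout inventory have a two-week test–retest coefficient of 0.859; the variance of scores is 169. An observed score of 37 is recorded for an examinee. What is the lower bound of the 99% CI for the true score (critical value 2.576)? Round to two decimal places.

SD = √169 = 13.0000
SEM = 13.0000×√(1 − 0.8590) ≈ 4.8815
Half-width = 2.576×4.8815 ≈ 12.5747
Lower limit = 37 − 12.5747 ≈ 24.4253

24.43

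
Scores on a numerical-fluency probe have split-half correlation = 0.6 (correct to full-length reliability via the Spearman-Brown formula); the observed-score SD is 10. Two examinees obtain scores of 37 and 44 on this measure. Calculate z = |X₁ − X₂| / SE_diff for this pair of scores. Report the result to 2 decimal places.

r_full = 2·0.6 / (1 + 0.6) ≈ 0.75000
SEM = 10.00000 · √(1 − 0.75000) = 10.00000 · √0.25000 ≈ 10.00000 · 0.50000 ≈ 5.00000
SE_diff = SEM · √2 ≈ 5.00000 · 1.41421 ≈ 7.07107
z = |37 − 44| / 7.07107 = 7 / 7.07107 ≈ 0.98995

0.99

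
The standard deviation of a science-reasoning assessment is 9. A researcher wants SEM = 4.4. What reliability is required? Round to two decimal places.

Required reliability = 1 − (SEM/SD)² = 1 − 0.239 ≃ 0.761

0.76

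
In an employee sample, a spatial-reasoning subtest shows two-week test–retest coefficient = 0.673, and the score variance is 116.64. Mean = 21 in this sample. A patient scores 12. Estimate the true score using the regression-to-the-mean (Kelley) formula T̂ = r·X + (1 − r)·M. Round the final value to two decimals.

14.94

Estimated true score = 0.673×12 + (1 − 0.673)×21 ≈ 14.943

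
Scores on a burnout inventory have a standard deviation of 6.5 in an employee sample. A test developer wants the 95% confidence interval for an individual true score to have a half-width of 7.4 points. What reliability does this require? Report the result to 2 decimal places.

0.66

SEM needed = half-width / z = 7.4/1.96 ≈ 3.7755
r = 1 − (3.7755/6.5)² ≈ 1 − 0.3374 ≈ 0.6626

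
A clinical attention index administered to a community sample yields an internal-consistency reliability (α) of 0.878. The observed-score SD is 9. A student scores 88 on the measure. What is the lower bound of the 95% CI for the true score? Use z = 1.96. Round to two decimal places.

SEM = 9.000×√(1 − 0.878) ≈ 3.144
1.96 × SEM ≈ 6.161
Lower bound: 88 − 6.161 = 81.839

81.84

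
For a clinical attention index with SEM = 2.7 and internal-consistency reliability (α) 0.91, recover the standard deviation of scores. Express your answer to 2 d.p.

SD = SEM / √(1 − r) = 2.7 / √0.09000 ≈ 2.7 / 0.30000 ≈ 9.00000

9.00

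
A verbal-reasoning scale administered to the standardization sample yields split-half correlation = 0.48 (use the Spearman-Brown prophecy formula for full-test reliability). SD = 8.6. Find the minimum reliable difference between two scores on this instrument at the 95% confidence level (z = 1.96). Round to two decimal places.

r_full = 2·0.48 / (1 + 0.48) ≈ 0.6486
SEM = 8.6000×√(1 − 0.6486) ≈ 5.0976
Standard error of the difference = 5.0976·√2 ≈ 7.2092
Smallest detectable difference = 1.96×7.2092 ≈ 14.1299

14.13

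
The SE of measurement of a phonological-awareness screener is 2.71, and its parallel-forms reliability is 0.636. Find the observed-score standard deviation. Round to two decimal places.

σ = SEM·(1 − r)^(−1/2) ≈ 2.71×1.657 ≈ 4.492

4.49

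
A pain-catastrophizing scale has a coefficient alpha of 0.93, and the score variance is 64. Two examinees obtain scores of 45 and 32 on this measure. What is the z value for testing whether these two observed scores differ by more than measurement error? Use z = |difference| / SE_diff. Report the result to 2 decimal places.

4.34

σ = 64^(1/2) = 8.000
SEM = 8.000 * √(1 − 0.930) = 8.000 * √0.070 ≈ 8.000 * 0.265 ≈ 2.117
SE_diff = √2 * SEM ≈ 2.993
z = |45 − 32| / 2.993 = 13 / 2.993 ≈ 4.343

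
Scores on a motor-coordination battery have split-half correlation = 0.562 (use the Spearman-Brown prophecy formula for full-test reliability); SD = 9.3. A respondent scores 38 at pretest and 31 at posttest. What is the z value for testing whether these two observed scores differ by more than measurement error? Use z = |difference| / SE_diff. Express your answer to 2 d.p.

Spearman-Brown: r = 2(0.562) / (1 + 0.562) = 1.12400 / 1.56200 ≈ 0.71959
SEM = 9.30000 × √(1 − 0.71959) = 9.30000 × √0.28041 ≈ 9.30000 × 0.52954 ≈ 4.92470
SE_diff = √2 × SEM ≈ 6.96457
z = 7 / 6.96457 ≈ 1.00509

1.01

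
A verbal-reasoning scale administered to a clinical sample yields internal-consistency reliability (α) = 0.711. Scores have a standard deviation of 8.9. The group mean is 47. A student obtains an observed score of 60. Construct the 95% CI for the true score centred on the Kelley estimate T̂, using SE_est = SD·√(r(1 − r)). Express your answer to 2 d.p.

Estimated true score = 0.7110*60 + (1 − 0.7110)*47 ≈ 56.2430
SE_est = SD * √(r(1 − r)) = 8.9000 * √0.2055 ≈ 8.9000 * 0.4533 ≈ 4.0344
95% CI: 56.2430 ± 7.9073 ≈ (48.3357, 64.1503)

[48.34, 64.15]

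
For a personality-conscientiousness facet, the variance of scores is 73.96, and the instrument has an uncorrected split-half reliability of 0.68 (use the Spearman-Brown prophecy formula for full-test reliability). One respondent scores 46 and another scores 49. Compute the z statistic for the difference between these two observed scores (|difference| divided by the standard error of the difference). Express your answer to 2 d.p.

SD = √73.96 ≈ 8.6000
r_full = 2·0.68 / (1 + 0.68) ≈ 0.8095
SEM = 8.6000×√(1 − 0.8095) ≈ 3.7533
SE_diff = SEM × √2 ≈ 3.7533 × 1.4142 ≈ 5.3080
z = |46 − 49| / 5.3080 = 3 / 5.3080 ≈ 0.5652

0.57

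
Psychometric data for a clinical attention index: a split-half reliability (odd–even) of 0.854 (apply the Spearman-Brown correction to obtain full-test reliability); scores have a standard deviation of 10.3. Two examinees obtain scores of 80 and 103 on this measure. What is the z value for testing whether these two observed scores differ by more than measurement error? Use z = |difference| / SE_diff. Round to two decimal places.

Spearman-Brown: r = 2(0.854) / (1 + 0.854) = 1.7080 / 1.8540 ≃ 0.9213
The standard error of measurement is 10.3000*√(1 − 0.9213) ≃ 10.3000*0.2806 ≃ 2.8904.
SE_diff = √2 * SEM ≃ 4.0877
z = |80 − 103| / 4.0877 = 23 / 4.0877 ≃ 5.6267

5.63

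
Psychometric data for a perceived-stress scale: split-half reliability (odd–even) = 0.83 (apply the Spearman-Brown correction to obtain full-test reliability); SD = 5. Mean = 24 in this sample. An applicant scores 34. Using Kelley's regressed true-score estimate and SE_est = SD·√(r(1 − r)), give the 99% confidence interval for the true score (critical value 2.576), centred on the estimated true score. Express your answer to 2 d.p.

Full-length reliability (Spearman-Brown) = 2(0.83)/(1+0.83) ≈ 0.9071
T̂ = r·X + (1 − r)·M = 0.9071*34 + 0.0929*24 ≈ 30.8415 + 2.2295 ≈ 33.0710
SE_est = SD * √(r(1 − r)) = 5.0000 * √0.0843 ≈ 5.0000 * 0.2903 ≈ 1.4514
CI = 33.0710 ± 2.576 * 1.4514 → [29.3321, 36.8099]

[29.33, 36.81]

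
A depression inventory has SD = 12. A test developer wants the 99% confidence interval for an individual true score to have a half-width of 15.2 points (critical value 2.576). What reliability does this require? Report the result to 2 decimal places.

0.76

Required SEM = 15.2 / 2.576 ≃ 5.9006
r = 1 − (SEM / SD)² = 1 − (5.9006 / 12)² ≃ 1 − 0.2418 ≃ 0.7582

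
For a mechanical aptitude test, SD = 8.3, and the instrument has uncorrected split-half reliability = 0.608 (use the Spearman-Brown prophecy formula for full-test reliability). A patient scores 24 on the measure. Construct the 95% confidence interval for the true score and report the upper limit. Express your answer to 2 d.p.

32.03

r_full = 2·0.608 / (1 + 0.608) ≈ 0.75622
The standard error of measurement is 8.30000·√(1 − 0.75622) ≈ 8.30000·0.49374 ≈ 4.09806.
1.96 · SEM ≈ 8.03219
Upper limit = 24 + 8.03219 ≈ 32.03219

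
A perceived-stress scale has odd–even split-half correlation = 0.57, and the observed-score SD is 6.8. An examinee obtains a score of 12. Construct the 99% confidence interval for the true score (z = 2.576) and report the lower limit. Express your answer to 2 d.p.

2.83

r_full = 2·0.57 / (1 + 0.57) ≈ 0.726
SEM = 6.800 × √(1 − 0.726) = 6.800 × √0.274 ≈ 6.800 × 0.523 ≈ 3.559
Half-width = 2.576×3.559 ≈ 9.167
Lower limit = 12 − 9.167 ≈ 2.833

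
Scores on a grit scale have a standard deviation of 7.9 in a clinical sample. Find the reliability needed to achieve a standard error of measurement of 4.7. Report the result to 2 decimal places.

0.65

r = 1 − (4.700/7.9)² ≃ 1 − 0.354 ≃ 0.646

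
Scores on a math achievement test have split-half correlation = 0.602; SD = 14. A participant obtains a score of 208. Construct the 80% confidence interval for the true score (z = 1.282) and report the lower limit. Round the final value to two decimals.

r_full = 2·0.602 / (1 + 0.602) ≈ 0.752
SEM = 14.000 * √(1 − 0.752) = 14.000 * √0.248 ≈ 14.000 * 0.498 ≈ 6.978
Half-width = 1.282*6.978 ≈ 8.946
Lower bound: 208 − 8.946 = 199.054

199.05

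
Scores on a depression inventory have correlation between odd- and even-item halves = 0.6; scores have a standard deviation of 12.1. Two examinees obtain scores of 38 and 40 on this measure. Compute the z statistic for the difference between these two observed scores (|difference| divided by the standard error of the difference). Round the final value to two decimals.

0.23

r_full = 2·0.6 / (1 + 0.6) ≈ 0.75000
SEM = 12.10000·√(1 − 0.75000) ≈ 6.05000
Standard error of the difference = 6.05000·√2 ≈ 8.55599
z = 2 / 8.55599 ≈ 0.23375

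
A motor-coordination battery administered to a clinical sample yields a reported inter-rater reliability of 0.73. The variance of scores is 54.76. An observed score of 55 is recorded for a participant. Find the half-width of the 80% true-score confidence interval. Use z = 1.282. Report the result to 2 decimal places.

SD = √54.76 ≃ 7.400
SEM = 7.400 * √(1 − 0.730) = 7.400 * √0.270 ≃ 7.400 * 0.520 ≃ 3.845
1.282 * SEM ≃ 4.929

4.93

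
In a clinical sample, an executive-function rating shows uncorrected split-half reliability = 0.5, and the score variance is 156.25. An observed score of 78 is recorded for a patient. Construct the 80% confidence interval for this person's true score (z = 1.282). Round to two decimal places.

SD = √156.25 = 12.50000
Spearman-Brown: r = 2(0.5) / (1 + 0.5) = 1.00000 / 1.50000 ≈ 0.66667
SEM = 12.50000·√(1 − 0.66667) ≈ 7.21688
1.282 · SEM ≈ 9.25204
80% CI: 78 ± 9.25204 = [68.74796, 87.25204]

[68.75, 87.25]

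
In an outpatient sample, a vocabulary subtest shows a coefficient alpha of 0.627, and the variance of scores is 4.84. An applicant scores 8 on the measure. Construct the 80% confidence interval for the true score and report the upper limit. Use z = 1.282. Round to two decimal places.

9.72

SD = √4.84 ≃ 2.200
The standard error of measurement is 2.200·√(1 − 0.627) ≃ 2.200·0.611 ≃ 1.344.
1.282 · SEM ≃ 1.723
Upper limit = 8 + 1.723 ≃ 9.723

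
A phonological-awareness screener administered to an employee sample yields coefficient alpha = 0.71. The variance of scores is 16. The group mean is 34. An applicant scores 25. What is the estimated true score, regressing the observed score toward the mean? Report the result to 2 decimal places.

27.61

T̂ = r·X + (1 − r)·M = 0.7100*25 + 0.2900*34 = 17.7500 + 9.8600 ≈ 27.6100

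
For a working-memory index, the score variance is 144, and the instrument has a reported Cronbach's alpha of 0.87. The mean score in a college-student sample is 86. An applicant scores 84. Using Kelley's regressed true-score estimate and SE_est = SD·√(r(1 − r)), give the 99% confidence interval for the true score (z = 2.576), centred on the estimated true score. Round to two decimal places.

[73.86, 94.66]

σ = 144^(1/2) = 12.0000
Estimated true score = 0.8700×84 + (1 − 0.8700)×86 ≈ 84.2600
SE_est = 12.0000·√[r(1 − r)] ≈ 4.0356
99% CI: 84.2600 ± 10.3958 ≈ (73.8642, 94.6558)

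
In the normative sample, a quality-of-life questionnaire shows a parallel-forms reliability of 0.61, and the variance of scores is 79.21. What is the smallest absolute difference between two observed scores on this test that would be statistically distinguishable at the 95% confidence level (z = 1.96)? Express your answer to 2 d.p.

SD = √79.21 ≈ 8.900
SEM = 8.900*√(1 − 0.610) ≈ 5.558
SE_diff = SEM * √2 ≈ 5.558 * 1.414 ≈ 7.860
Minimum reliable difference = 1.96 * SE_diff ≈ 1.96 * 7.860 ≈ 15.406

15.41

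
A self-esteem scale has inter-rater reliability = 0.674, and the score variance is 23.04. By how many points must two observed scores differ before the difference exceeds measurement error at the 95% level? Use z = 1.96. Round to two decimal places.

7.60

SD = √23.04 ≈ 4.800
SEM = 4.800·√(1 − 0.674) ≈ 2.741
Standard error of the difference = 2.741·√2 ≈ 3.876
Minimum reliable difference = 1.96 · SE_diff ≈ 1.96 · 3.876 ≈ 7.597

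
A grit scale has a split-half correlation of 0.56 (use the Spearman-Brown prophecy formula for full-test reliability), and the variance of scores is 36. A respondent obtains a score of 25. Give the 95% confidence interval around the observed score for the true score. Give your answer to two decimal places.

SD = √36 = 6.0000
Spearman-Brown: r = 2(0.56) / (1 + 0.56) = 1.1200 / 1.5600 ≃ 0.7179
SEM = 6.0000 × √(1 − 0.7179) = 6.0000 × √0.2821 ≃ 6.0000 × 0.5311 ≃ 3.1865
1.96 × SEM ≃ 6.2456
95% CI: 25 ± 6.2456 = [18.7544, 31.2456]

[18.75, 31.25]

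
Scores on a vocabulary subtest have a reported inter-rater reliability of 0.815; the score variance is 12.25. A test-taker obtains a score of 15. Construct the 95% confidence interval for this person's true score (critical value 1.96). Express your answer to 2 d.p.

[12.05, 17.95]

SD = √12.25 = 3.50000
The standard error of measurement is 3.50000·√(1 − 0.81500) ≈ 3.50000·0.43012 ≈ 1.50541.
1.96 · SEM ≈ 2.95060
95% CI: 15 ± 2.95060 = [12.04940, 17.95060]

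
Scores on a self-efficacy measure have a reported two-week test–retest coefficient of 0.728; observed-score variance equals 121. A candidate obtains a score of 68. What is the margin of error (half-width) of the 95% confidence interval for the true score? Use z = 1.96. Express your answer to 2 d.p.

σ = 121^(1/2) = 11.000
The standard error of measurement is 11.000·√(1 − 0.728) ≈ 11.000·0.522 ≈ 5.737.
Half-width = 1.96·5.737 ≈ 11.244

11.24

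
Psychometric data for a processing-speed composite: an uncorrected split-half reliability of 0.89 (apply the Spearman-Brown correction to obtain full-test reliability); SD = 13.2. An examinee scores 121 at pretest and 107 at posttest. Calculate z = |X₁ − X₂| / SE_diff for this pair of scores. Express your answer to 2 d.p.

Full-length reliability (Spearman-Brown) = 2(0.89)/(1+0.89) ≃ 0.942
The standard error of measurement is 13.200×√(1 − 0.942) ≃ 13.200×0.241 ≃ 3.184.
SE_diff = SEM × √2 ≃ 3.184 × 1.414 ≃ 4.504
z = |121 − 107| / 4.504 = 14 / 4.504 ≃ 3.109

3.11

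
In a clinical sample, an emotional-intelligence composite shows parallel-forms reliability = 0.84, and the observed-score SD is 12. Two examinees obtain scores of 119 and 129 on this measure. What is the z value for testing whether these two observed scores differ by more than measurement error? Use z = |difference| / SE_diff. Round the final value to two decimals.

The standard error of measurement is 12.000×√(1 − 0.840) ≈ 12.000×0.400 ≈ 4.800.
Standard error of the difference = 4.800·√2 ≈ 6.788
z = 10 / 6.788 ≈ 1.473

1.47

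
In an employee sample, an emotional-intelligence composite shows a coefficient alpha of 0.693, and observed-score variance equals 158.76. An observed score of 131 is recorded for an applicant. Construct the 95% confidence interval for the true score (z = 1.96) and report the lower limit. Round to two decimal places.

SD = √158.76 ≃ 12.600
SEM = 12.600 * √(1 − 0.693) = 12.600 * √0.307 ≃ 12.600 * 0.554 ≃ 6.981
1.96 * SEM ≃ 13.683
Lower limit = 131 − 13.683 ≃ 117.317

117.32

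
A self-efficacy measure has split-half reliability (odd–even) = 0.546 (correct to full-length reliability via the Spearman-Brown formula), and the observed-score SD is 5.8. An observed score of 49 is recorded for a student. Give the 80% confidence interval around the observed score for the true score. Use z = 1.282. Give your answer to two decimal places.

r_full = 2·0.546 / (1 + 0.546) ≈ 0.70634
The standard error of measurement is 5.80000·√(1 − 0.70634) ≈ 5.80000·0.54191 ≈ 3.14305.
Margin = 1.282 · 3.14305 ≈ 4.02939
80% CI: 49 ± 4.02939 = [44.97061, 53.02939]

[44.97, 53.03]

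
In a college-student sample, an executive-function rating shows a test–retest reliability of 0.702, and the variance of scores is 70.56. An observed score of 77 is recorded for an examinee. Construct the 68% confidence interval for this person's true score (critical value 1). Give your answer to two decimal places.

SD = √70.56 = 8.4000
SEM = 8.4000 * √(1 − 0.7020) = 8.4000 * √0.2980 ≈ 8.4000 * 0.5459 ≈ 4.5855
Margin = 1 * 4.5855 ≈ 4.5855
68% CI: 77 ± 4.5855 = [72.4145, 81.5855]

[72.41, 81.59]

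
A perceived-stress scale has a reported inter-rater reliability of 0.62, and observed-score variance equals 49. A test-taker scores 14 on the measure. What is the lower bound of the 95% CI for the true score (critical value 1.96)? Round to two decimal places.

σ = 49^(1/2) = 7.0000
SEM = 7.0000 · √(1 − 0.6200) = 7.0000 · √0.3800 ≈ 7.0000 · 0.6164 ≈ 4.3151
Half-width = 1.96·4.3151 ≈ 8.4576
Lower limit = 14 − 8.4576 ≈ 5.5424

5.54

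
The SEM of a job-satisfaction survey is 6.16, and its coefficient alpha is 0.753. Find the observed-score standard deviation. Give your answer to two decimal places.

SD = 6.16 / √(1 − 0.753) ≈ 12.39459

12.39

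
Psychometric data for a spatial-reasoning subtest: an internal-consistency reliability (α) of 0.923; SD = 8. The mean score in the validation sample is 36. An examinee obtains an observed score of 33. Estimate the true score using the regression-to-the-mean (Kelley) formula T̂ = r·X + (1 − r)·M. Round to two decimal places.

33.23

T̂ = 0.9230(33) + 0.0770(36) ≈ 33.2310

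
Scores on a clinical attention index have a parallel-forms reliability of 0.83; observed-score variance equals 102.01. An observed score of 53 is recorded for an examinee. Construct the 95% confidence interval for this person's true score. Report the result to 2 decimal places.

SD = √102.01 = 10.100
The standard error of measurement is 10.100*√(1 − 0.830) ≃ 10.100*0.412 ≃ 4.164.
1.96 * SEM ≃ 8.162
95% CI: 53 ± 8.162 = [44.838, 61.162]

[44.84, 61.16]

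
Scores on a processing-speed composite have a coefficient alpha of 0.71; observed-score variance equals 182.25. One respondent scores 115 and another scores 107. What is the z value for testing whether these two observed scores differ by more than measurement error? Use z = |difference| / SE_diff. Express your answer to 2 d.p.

SD = √182.25 ≈ 13.50000
SEM = 13.50000 × √(1 − 0.71000) = 13.50000 × √0.29000 ≈ 13.50000 × 0.53852 ≈ 7.26997
SE_diff = √2 × SEM ≈ 10.28129
z = 8 / 10.28129 ≈ 0.77811

0.78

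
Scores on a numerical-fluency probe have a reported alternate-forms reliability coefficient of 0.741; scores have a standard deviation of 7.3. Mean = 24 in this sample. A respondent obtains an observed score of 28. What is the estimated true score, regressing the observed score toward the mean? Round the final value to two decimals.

T̂ = r·X + (1 − r)·M = 0.74100·28 + 0.25900·24 = 20.74800 + 6.21600 ≈ 26.96400

26.96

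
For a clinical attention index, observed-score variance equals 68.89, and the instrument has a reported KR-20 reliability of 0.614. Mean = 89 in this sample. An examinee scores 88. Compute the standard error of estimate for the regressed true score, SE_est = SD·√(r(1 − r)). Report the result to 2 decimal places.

4.04

σ = 68.89^(1/2) = 8.30000
SE_est = 8.30000*√(0.61400*0.38600) ≃ 4.04069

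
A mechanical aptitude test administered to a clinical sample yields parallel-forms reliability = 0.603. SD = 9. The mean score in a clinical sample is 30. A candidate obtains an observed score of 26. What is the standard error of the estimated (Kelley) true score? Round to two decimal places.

SE_est = SD * √(r(1 − r)) = 9.00000 * √0.23939 ≈ 9.00000 * 0.48928 ≈ 4.40348

4.40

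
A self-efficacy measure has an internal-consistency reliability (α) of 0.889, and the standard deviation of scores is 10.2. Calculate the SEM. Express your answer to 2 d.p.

3.40

SEM = 10.2000·√(1 − 0.8890) ≈ 3.3983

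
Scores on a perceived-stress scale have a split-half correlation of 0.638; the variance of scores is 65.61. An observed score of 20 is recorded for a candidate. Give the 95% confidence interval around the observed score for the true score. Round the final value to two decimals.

SD = √65.61 = 8.10000
r_full = 2·0.638 / (1 + 0.638) ≈ 0.77900
SEM = 8.10000 × √(1 − 0.77900) = 8.10000 × √0.22100 ≈ 8.10000 × 0.47011 ≈ 3.80787
Margin = 1.96 × 3.80787 ≈ 7.46343
CI = 20 ± 7.46343 → [12.53657, 27.46343]

[12.54, 27.46]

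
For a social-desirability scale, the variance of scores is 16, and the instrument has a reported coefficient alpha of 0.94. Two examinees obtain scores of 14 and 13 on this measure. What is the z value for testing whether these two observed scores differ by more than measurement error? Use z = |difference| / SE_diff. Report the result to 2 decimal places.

0.72

SD = √16 = 4.0000
SEM = 4.0000 × √(1 − 0.9400) = 4.0000 × √0.0600 ≈ 4.0000 × 0.2449 ≈ 0.9798
SE_diff = √2 × SEM ≈ 1.3856
z = |14 − 13| / 1.3856 = 1 / 1.3856 ≈ 0.7217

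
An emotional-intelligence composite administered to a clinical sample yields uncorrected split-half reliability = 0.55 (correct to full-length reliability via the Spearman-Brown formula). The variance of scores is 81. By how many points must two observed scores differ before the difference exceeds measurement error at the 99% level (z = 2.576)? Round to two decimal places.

σ = 81^(1/2) = 9.0000
Full-length reliability (Spearman-Brown) = 2(0.55)/(1+0.55) ≃ 0.7097
SEM = 9.0000×√(1 − 0.7097) ≃ 4.8493
SE_diff = SEM × √2 ≃ 4.8493 × 1.4142 ≃ 6.8580
Smallest detectable difference = 2.576×6.8580 ≃ 17.6662

17.67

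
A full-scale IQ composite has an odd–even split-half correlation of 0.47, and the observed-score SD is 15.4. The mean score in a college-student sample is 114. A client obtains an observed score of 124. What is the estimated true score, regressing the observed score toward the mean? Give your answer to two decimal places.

Spearman-Brown: r = 2(0.47) / (1 + 0.47) = 0.94000 / 1.47000 ≈ 0.63946
T̂ = 0.63946(124) + 0.36054(114) ≈ 120.39456

120.39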